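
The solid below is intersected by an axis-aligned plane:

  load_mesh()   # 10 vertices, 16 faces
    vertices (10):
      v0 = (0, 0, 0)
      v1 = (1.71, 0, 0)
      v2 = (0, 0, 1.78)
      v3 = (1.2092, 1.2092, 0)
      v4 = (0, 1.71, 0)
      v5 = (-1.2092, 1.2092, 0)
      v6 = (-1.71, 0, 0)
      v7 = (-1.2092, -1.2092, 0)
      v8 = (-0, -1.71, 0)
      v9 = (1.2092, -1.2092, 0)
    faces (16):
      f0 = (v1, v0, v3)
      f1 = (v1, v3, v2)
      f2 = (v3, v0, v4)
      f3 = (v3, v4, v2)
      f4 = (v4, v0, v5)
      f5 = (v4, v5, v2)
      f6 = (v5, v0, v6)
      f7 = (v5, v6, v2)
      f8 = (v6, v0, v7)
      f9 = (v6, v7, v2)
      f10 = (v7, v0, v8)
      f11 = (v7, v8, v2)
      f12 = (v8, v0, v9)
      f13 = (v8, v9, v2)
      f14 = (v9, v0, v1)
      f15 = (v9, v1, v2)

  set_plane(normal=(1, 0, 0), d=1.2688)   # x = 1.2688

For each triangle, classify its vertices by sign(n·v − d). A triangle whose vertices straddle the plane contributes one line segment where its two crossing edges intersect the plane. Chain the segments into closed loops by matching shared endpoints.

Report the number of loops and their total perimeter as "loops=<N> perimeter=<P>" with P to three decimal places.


Straddling triangles (4 of 16):
  (v1,v0,v3) [+--] → (1.2688, 0, 0)–(1.2688, 1.06529, 0)  len=1.0653
  (v1,v3,v2) [+--] → (1.2688, 1.06529, 0)–(1.2688, 0, 0.459261)  len=1.1601
  (v9,v0,v1) [--+] → (1.2688, 0, 0)–(1.2688, -1.06529, 0)  len=1.0653
  (v9,v1,v2) [-+-] → (1.2688, -1.06529, 0)–(1.2688, 0, 0.459261)  len=1.1601

Chained into 1 loop(s):
  loop 1: 4 segments, perimeter = 4.4507
Total perimeter = 4.451

loops=1 perimeter=4.451


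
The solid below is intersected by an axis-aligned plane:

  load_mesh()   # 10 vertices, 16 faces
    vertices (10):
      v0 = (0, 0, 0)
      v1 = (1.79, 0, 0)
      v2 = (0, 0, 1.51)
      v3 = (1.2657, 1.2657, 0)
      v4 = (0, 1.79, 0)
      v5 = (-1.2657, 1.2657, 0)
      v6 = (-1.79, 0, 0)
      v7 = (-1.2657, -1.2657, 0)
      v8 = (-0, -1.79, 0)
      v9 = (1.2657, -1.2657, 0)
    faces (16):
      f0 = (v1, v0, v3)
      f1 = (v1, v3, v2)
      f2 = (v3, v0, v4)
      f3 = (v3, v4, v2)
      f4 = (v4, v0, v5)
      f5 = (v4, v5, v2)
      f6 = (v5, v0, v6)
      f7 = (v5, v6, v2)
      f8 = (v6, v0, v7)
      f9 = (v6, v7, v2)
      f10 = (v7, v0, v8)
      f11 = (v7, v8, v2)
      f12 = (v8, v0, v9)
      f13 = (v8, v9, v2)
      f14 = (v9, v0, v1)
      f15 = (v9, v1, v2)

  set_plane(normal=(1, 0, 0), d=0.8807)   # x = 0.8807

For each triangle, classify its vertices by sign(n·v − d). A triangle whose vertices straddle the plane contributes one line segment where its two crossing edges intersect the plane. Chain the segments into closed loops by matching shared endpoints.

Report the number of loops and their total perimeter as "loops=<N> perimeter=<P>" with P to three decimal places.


Straddling triangles (8 of 16):
  (v1,v0,v3) [+-+] → (0.8807, 0, 0)–(0.8807, 0.8807, 0)  len=0.8807
  (v1,v3,v2) [++-] → (0.8807, 0.8807, 0.459311)–(0.8807, 0, 0.767063)  len=0.9329
  (v3,v0,v4) [+--] → (0.8807, 0.8807, 0)–(0.8807, 1.42518, 0)  len=0.5445
  (v3,v4,v2) [+--] → (0.8807, 1.42518, 0)–(0.8807, 0.8807, 0.459311)  len=0.7123
  (v8,v0,v9) [--+] → (0.8807, -0.8807, 0)–(0.8807, -1.42518, 0)  len=0.5445
  (v8,v9,v2) [-+-] → (0.8807, -1.42518, 0)–(0.8807, -0.8807, 0.459311)  len=0.7123
  (v9,v0,v1) [+-+] → (0.8807, -0.8807, 0)–(0.8807, 0, 0)  len=0.8807
  (v9,v1,v2) [++-] → (0.8807, 0, 0.767063)–(0.8807, -0.8807, 0.459311)  len=0.9329

Chained into 1 loop(s):
  loop 1: 8 segments, perimeter = 6.1409
Total perimeter = 6.141

loops=1 perimeter=6.141


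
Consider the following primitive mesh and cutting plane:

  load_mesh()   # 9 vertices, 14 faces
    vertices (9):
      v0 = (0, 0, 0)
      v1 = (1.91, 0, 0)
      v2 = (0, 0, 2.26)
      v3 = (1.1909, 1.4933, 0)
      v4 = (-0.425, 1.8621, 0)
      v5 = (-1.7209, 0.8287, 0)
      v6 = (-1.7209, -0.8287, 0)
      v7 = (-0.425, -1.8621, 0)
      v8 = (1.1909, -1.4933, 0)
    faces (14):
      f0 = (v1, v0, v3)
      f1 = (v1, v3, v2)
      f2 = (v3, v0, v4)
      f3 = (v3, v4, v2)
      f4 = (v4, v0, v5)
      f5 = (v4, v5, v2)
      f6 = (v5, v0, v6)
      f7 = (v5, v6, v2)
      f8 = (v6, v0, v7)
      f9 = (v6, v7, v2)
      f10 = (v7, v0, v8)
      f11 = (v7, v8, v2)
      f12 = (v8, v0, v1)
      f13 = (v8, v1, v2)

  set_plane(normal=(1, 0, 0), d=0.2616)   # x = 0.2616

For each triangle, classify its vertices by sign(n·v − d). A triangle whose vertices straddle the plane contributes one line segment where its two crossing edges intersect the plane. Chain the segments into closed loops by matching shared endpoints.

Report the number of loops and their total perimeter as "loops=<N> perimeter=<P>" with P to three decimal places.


Straddling triangles (8 of 14):
  (v1,v0,v3) [+-+] → (0.2616, 0, 0)–(0.2616, 0.328027, 0)  len=0.3280
  (v1,v3,v2) [++-] → (0.2616, 0.328027, 1.76356)–(0.2616, 0, 1.95046)  len=0.3775
  (v3,v0,v4) [+--] → (0.2616, 0.328027, 0)–(0.2616, 1.7054, 0)  len=1.3774
  (v3,v4,v2) [+--] → (0.2616, 1.7054, 0)–(0.2616, 0.328027, 1.76356)  len=2.2377
  (v7,v0,v8) [--+] → (0.2616, -0.328027, 0)–(0.2616, -1.7054, 0)  len=1.3774
  (v7,v8,v2) [-+-] → (0.2616, -1.7054, 0)–(0.2616, -0.328027, 1.76356)  len=2.2377
  (v8,v0,v1) [+-+] → (0.2616, -0.328027, 0)–(0.2616, 0, 0)  len=0.3280
  (v8,v1,v2) [++-] → (0.2616, 0, 1.95046)–(0.2616, -0.328027, 1.76356)  len=0.3775

Chained into 1 loop(s):
  loop 1: 8 segments, perimeter = 8.6413
Total perimeter = 8.641

loops=1 perimeter=8.641


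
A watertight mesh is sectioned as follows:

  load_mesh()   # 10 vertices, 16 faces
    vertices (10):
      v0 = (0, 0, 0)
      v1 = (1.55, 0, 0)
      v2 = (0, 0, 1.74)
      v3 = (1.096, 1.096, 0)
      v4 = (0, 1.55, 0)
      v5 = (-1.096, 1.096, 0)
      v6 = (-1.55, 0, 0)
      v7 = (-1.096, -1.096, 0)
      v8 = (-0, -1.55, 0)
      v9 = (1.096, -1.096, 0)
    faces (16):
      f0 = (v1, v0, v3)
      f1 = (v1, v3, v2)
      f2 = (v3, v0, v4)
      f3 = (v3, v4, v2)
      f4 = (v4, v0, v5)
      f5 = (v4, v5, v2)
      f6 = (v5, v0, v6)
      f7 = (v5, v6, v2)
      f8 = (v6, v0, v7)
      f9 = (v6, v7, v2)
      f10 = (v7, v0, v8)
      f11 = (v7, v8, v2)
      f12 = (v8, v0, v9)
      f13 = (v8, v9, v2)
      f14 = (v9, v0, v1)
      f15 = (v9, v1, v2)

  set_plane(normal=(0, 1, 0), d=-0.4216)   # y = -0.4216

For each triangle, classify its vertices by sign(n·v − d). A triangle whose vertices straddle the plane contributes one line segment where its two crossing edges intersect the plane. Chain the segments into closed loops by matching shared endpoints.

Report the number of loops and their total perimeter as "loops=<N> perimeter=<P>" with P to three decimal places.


loops=1 perimeter=6.548

Straddling triangles (8 of 16):
  (v6,v0,v7) [++-] → (-0.4216, -0.4216, 0)–(-1.37536, -0.4216, 0)  len=0.9538
  (v6,v7,v2) [+-+] → (-1.37536, -0.4216, 0)–(-0.4216, -0.4216, 1.07067)  len=1.4339
  (v7,v0,v8) [-+-] → (-0.4216, -0.4216, 0)–(0, -0.4216, 0)  len=0.4216
  (v7,v8,v2) [--+] → (0, -0.4216, 1.26672)–(-0.4216, -0.4216, 1.07067)  len=0.4650
  (v8,v0,v9) [-+-] → (0, -0.4216, 0)–(0.4216, -0.4216, 0)  len=0.4216
  (v8,v9,v2) [--+] → (0.4216, -0.4216, 1.07067)–(0, -0.4216, 1.26672)  len=0.4650
  (v9,v0,v1) [-++] → (0.4216, -0.4216, 0)–(1.37536, -0.4216, 0)  len=0.9538
  (v9,v1,v2) [-++] → (1.37536, -0.4216, 0)–(0.4216, -0.4216, 1.07067)  len=1.4339

Chained into 1 loop(s):
  loop 1: 8 segments, perimeter = 6.5484
Total perimeter = 6.548


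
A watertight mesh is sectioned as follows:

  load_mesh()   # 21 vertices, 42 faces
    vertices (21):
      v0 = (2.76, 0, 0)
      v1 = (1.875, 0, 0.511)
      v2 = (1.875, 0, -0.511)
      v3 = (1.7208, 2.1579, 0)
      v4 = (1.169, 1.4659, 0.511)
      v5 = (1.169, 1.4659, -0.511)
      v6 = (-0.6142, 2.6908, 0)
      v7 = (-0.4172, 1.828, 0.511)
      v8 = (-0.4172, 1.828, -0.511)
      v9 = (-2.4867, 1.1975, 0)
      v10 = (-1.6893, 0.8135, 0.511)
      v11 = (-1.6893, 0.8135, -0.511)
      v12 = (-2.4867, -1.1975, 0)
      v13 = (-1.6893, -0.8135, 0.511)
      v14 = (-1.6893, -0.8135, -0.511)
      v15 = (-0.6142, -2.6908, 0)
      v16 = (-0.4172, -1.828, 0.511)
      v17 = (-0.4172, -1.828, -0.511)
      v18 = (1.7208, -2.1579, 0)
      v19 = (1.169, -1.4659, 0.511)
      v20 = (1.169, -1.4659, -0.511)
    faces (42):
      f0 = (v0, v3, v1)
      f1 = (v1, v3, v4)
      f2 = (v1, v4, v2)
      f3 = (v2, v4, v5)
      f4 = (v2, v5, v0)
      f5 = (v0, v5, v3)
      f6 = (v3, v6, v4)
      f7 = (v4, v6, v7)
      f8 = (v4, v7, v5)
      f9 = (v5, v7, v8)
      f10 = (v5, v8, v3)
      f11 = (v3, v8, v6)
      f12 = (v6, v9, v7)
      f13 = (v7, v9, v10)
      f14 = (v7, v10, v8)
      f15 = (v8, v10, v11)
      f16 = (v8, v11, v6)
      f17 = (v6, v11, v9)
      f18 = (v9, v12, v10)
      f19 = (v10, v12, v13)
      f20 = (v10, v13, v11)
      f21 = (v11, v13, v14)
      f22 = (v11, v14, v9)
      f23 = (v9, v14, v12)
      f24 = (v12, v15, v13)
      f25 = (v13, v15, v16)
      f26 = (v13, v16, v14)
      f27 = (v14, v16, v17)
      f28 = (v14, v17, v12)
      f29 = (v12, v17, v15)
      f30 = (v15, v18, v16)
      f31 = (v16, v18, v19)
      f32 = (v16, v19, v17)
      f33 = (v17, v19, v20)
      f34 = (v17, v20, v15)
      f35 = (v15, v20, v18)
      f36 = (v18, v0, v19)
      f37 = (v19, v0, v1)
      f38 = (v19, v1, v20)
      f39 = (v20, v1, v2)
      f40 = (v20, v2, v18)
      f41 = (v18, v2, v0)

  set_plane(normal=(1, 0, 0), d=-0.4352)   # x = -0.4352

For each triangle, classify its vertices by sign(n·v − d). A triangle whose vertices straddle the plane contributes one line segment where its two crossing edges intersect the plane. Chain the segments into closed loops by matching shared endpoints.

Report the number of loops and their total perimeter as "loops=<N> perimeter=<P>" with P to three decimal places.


Straddling triangles (16 of 42):
  (v3,v6,v4) [+-+] → (-0.4352, 2.64995, 0)–(-0.4352, 2.56784, 0.0512949)  len=0.0968
  (v4,v6,v7) [+-+] → (-0.4352, 2.56784, 0.0512949)–(-0.4352, 1.90683, 0.46431)  len=0.7794
  (v3,v8,v6) [++-] → (-0.4352, 1.90683, -0.46431)–(-0.4352, 2.64995, 0)  len=0.8762
  (v6,v9,v7) [--+] → (-0.4352, 1.82252, 0.506555)–(-0.4352, 1.90683, 0.46431)  len=0.0943
  (v7,v9,v10) [+--] → (-0.4352, 1.82252, 0.506555)–(-0.4352, 1.81364, 0.511)  len=0.0099
  (v7,v10,v8) [+-+] → (-0.4352, 1.81364, 0.511)–(-0.4352, 1.81364, -0.496539)  len=1.0075
  (v8,v10,v11) [+--] → (-0.4352, 1.81364, -0.496539)–(-0.4352, 1.81364, -0.511)  len=0.0145
  (v8,v11,v6) [+--] → (-0.4352, 1.81364, -0.511)–(-0.4352, 1.90683, -0.46431)  len=0.1042
  (v13,v15,v16) [--+] → (-0.4352, -1.90683, 0.46431)–(-0.4352, -1.81364, 0.511)  len=0.1042
  (v13,v16,v14) [-+-] → (-0.4352, -1.81364, 0.511)–(-0.4352, -1.81364, 0.496539)  len=0.0145
  (v14,v16,v17) [-++] → (-0.4352, -1.81364, 0.496539)–(-0.4352, -1.81364, -0.511)  len=1.0075
  (v14,v17,v12) [-+-] → (-0.4352, -1.81364, -0.511)–(-0.4352, -1.82252, -0.506555)  len=0.0099
  (v12,v17,v15) [-+-] → (-0.4352, -1.82252, -0.506555)–(-0.4352, -1.90683, -0.46431)  len=0.0943
  (v15,v18,v16) [-++] → (-0.4352, -2.64995, 0)–(-0.4352, -1.90683, 0.46431)  len=0.8762
  (v17,v20,v15) [++-] → (-0.4352, -2.56784, -0.0512949)–(-0.4352, -1.90683, -0.46431)  len=0.7794
  (v15,v20,v18) [-++] → (-0.4352, -2.56784, -0.0512949)–(-0.4352, -2.64995, 0)  len=0.0968

Chained into 2 loop(s):
  loop 1: 8 segments, perimeter = 2.9829
  loop 2: 8 segments, perimeter = 2.9829
Total perimeter = 5.966

loops=2 perimeter=5.966


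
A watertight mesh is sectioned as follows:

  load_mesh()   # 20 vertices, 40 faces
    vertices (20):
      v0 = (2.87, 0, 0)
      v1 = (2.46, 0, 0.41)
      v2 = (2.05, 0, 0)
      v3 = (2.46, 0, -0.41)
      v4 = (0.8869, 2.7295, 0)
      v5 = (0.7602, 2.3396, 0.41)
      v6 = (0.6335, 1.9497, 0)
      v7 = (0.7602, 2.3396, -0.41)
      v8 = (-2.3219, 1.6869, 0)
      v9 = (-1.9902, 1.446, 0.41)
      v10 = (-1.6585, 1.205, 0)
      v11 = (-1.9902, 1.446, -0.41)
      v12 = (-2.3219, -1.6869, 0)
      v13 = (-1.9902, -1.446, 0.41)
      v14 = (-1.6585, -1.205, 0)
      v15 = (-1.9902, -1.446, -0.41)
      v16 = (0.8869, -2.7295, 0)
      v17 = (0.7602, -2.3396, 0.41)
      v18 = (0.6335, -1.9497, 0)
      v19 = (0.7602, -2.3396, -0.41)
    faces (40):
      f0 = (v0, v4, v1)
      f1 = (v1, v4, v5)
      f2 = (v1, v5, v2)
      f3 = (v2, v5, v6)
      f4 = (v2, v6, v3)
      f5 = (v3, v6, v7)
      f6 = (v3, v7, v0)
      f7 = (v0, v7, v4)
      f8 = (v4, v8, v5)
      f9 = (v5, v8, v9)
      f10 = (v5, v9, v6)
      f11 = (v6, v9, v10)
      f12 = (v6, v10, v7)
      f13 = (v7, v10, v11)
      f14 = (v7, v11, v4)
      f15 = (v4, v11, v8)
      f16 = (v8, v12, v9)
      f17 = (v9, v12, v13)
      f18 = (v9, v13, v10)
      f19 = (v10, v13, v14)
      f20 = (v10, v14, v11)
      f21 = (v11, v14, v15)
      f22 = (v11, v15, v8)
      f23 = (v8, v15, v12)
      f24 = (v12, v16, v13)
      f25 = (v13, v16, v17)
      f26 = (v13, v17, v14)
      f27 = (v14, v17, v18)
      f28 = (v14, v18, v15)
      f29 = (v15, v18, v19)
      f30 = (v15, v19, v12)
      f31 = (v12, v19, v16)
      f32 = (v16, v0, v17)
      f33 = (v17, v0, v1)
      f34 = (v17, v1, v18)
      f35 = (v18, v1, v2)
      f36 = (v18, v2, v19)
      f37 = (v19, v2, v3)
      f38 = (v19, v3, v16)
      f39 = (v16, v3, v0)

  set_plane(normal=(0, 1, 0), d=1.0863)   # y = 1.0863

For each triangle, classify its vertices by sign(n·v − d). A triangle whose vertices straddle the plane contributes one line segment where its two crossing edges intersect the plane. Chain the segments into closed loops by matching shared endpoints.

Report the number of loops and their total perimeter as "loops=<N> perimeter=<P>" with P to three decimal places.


loops=2 perimeter=4.429

Straddling triangles (16 of 40):
  (v0,v4,v1) [-+-] → (2.08076, 1.0863, 0)–(1.83393, 1.0863, 0.246826)  len=0.3491
  (v1,v4,v5) [-++] → (1.83393, 1.0863, 0.246826)–(1.67077, 1.0863, 0.41)  len=0.2308
  (v1,v5,v2) [-+-] → (1.67077, 1.0863, 0.41)–(1.45113, 1.0863, 0.190367)  len=0.3106
  (v2,v5,v6) [-++] → (1.45113, 1.0863, 0.190367)–(1.26078, 1.0863, 0)  len=0.2692
  (v2,v6,v3) [-+-] → (1.26078, 1.0863, 0)–(1.44234, 1.0863, -0.181563)  len=0.2568
  (v3,v6,v7) [-++] → (1.44234, 1.0863, -0.181563)–(1.67077, 1.0863, -0.41)  len=0.3230
  (v3,v7,v0) [-+-] → (1.67077, 1.0863, -0.41)–(1.8904, 1.0863, -0.190367)  len=0.3106
  (v0,v7,v4) [-++] → (1.8904, 1.0863, -0.190367)–(2.08076, 1.0863, 0)  len=0.2692
  (v8,v12,v9) [+-+] → (-2.3219, 1.0863, 0)–(-2.02828, 1.0863, 0.362926)  len=0.4668
  (v9,v12,v13) [+--] → (-2.02828, 1.0863, 0.362926)–(-1.9902, 1.0863, 0.41)  len=0.0605
  (v9,v13,v10) [+-+] → (-1.9902, 1.0863, 0.41)–(-1.67335, 1.0863, 0.018358)  len=0.5038
  (v10,v13,v14) [+--] → (-1.67335, 1.0863, 0.018358)–(-1.6585, 1.0863, 0)  len=0.0236
  (v10,v14,v11) [+-+] → (-1.6585, 1.0863, 0)–(-1.94519, 1.0863, -0.354369)  len=0.4558
  (v11,v14,v15) [+--] → (-1.94519, 1.0863, -0.354369)–(-1.9902, 1.0863, -0.41)  len=0.0716
  (v11,v15,v8) [+-+] → (-1.9902, 1.0863, -0.41)–(-2.25831, 1.0863, -0.0786)  len=0.4263
  (v8,v15,v12) [+--] → (-2.25831, 1.0863, -0.0786)–(-2.3219, 1.0863, 0)  len=0.1011

Chained into 2 loop(s):
  loop 1: 8 segments, perimeter = 2.3193
  loop 2: 8 segments, perimeter = 2.1095
Total perimeter = 4.429


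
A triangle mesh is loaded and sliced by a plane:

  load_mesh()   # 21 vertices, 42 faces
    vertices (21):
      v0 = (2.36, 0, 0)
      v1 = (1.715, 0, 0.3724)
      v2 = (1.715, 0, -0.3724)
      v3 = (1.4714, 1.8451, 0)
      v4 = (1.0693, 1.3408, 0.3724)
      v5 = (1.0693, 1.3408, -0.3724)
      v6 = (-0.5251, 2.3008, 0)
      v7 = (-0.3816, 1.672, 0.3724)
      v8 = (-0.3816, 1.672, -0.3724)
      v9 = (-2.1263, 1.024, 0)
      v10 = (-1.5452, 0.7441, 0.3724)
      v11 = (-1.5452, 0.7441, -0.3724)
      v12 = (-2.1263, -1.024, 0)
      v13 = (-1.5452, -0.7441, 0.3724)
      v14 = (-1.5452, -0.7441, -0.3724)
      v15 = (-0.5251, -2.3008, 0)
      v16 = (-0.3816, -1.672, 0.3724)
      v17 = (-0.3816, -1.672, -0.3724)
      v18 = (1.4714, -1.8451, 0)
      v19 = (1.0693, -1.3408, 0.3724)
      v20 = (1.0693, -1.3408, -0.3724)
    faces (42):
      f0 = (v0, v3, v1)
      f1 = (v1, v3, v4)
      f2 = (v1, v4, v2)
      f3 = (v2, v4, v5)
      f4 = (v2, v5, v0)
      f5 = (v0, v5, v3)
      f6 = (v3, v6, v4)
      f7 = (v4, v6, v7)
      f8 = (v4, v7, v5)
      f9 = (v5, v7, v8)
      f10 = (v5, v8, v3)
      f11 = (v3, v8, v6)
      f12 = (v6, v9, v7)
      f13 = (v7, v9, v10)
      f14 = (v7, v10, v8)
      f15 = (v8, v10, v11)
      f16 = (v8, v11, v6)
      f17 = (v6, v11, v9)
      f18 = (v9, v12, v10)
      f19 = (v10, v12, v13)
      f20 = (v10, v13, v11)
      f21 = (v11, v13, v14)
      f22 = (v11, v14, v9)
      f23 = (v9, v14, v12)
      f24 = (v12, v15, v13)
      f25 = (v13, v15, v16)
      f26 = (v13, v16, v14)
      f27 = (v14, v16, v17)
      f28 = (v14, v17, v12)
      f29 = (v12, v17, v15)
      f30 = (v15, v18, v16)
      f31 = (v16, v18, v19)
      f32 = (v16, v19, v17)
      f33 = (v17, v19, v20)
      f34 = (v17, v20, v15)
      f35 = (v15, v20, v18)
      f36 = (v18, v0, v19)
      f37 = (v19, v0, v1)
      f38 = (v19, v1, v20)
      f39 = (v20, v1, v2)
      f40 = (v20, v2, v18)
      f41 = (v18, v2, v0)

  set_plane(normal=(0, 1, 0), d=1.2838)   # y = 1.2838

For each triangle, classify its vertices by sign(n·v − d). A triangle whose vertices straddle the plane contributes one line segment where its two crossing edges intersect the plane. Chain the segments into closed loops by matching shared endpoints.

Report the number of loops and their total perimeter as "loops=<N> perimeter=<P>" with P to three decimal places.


loops=2 perimeter=4.987

Straddling triangles (12 of 42):
  (v0,v3,v1) [-+-] → (1.74172, 1.2838, 0)–(1.54551, 1.2838, 0.113288)  len=0.2266
  (v1,v3,v4) [-++] → (1.54551, 1.2838, 0.113288)–(1.09675, 1.2838, 0.3724)  len=0.5182
  (v1,v4,v2) [-+-] → (1.09675, 1.2838, 0.3724)–(1.09675, 1.2838, 0.340737)  len=0.0317
  (v2,v4,v5) [-++] → (1.09675, 1.2838, 0.340737)–(1.09675, 1.2838, -0.3724)  len=0.7131
  (v2,v5,v0) [-+-] → (1.09675, 1.2838, -0.3724)–(1.12417, 1.2838, -0.356569)  len=0.0317
  (v0,v5,v3) [-++] → (1.12417, 1.2838, -0.356569)–(1.74172, 1.2838, 0)  len=0.7131
  (v6,v9,v7) [+-+] → (-1.80049, 1.2838, 0)–(-1.4268, 1.2838, 0.149305)  len=0.4024
  (v7,v9,v10) [+--] → (-1.4268, 1.2838, 0.149305)–(-0.868408, 1.2838, 0.3724)  len=0.6013
  (v7,v10,v8) [+-+] → (-0.868408, 1.2838, 0.3724)–(-0.868408, 1.2838, -0.0608025)  len=0.4332
  (v8,v10,v11) [+--] → (-0.868408, 1.2838, -0.0608025)–(-0.868408, 1.2838, -0.3724)  len=0.3116
  (v8,v11,v6) [+-+] → (-0.868408, 1.2838, -0.3724)–(-1.19154, 1.2838, -0.243291)  len=0.3480
  (v6,v11,v9) [+--] → (-1.19154, 1.2838, -0.243291)–(-1.80049, 1.2838, 0)  len=0.6558

Chained into 2 loop(s):
  loop 1: 6 segments, perimeter = 2.2343
  loop 2: 6 segments, perimeter = 2.7522
Total perimeter = 4.987


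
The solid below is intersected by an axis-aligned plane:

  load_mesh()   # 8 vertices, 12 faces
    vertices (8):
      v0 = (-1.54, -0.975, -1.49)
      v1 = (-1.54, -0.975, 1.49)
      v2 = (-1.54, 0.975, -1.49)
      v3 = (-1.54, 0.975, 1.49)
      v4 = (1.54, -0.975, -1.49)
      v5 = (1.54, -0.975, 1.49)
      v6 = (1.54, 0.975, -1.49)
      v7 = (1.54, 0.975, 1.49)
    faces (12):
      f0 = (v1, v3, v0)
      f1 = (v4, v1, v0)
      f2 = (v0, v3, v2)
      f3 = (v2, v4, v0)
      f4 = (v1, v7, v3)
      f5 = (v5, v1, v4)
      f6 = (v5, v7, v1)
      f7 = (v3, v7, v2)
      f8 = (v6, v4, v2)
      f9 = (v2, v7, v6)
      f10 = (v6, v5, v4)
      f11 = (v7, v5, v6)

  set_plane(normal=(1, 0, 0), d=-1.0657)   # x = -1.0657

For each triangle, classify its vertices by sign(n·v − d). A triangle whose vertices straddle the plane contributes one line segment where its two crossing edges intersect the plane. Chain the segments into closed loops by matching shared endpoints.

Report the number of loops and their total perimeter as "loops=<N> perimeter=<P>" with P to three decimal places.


loops=1 perimeter=9.860

Straddling triangles (8 of 12):
  (v4,v1,v0) [+--] → (-1.0657, -0.975, 1.0311)–(-1.0657, -0.975, -1.49)  len=2.5211
  (v2,v4,v0) [-+-] → (-1.0657, 0.674713, -1.49)–(-1.0657, -0.975, -1.49)  len=1.6497
  (v1,v7,v3) [-+-] → (-1.0657, -0.674713, 1.49)–(-1.0657, 0.975, 1.49)  len=1.6497
  (v5,v1,v4) [+-+] → (-1.0657, -0.975, 1.49)–(-1.0657, -0.975, 1.0311)  len=0.4589
  (v5,v7,v1) [++-] → (-1.0657, -0.674713, 1.49)–(-1.0657, -0.975, 1.49)  len=0.3003
  (v3,v7,v2) [-+-] → (-1.0657, 0.975, 1.49)–(-1.0657, 0.975, -1.0311)  len=2.5211
  (v6,v4,v2) [++-] → (-1.0657, 0.674713, -1.49)–(-1.0657, 0.975, -1.49)  len=0.3003
  (v2,v7,v6) [-++] → (-1.0657, 0.975, -1.0311)–(-1.0657, 0.975, -1.49)  len=0.4589

Chained into 1 loop(s):
  loop 1: 8 segments, perimeter = 9.8600
Total perimeter = 9.860


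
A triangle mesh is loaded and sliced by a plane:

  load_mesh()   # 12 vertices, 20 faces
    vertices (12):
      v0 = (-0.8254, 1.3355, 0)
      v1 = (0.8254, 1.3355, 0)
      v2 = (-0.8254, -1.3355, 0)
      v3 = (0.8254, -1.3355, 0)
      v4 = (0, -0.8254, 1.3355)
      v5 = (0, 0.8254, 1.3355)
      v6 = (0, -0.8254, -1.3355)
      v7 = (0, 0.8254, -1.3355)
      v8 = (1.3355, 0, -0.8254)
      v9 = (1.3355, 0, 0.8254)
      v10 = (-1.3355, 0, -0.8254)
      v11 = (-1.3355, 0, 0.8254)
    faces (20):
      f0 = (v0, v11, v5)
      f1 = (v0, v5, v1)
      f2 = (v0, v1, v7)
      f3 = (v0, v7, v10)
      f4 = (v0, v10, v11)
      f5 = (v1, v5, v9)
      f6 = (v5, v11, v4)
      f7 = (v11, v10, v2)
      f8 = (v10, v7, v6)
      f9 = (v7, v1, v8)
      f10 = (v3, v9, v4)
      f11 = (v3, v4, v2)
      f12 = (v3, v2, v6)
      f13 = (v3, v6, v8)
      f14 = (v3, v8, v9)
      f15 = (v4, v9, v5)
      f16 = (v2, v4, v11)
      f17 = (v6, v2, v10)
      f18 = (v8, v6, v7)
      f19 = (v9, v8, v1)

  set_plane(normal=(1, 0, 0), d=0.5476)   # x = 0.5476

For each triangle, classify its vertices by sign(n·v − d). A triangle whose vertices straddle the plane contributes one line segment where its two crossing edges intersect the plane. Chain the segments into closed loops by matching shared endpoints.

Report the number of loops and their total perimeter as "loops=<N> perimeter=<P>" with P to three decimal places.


Straddling triangles (10 of 20):
  (v0,v5,v1) [--+] → (0.5476, 1.16382, 0.449481)–(0.5476, 1.3355, 0)  len=0.4812
  (v0,v1,v7) [-+-] → (0.5476, 1.3355, 0)–(0.5476, 1.16382, -0.449481)  len=0.4812
  (v1,v5,v9) [+-+] → (0.5476, 1.16382, 0.449481)–(0.5476, 0.486958, 1.12634)  len=0.9572
  (v7,v1,v8) [-++] → (0.5476, 1.16382, -0.449481)–(0.5476, 0.486958, -1.12634)  len=0.9572
  (v3,v9,v4) [++-] → (0.5476, -0.486958, 1.12634)–(0.5476, -1.16382, 0.449481)  len=0.9572
  (v3,v4,v2) [+--] → (0.5476, -1.16382, 0.449481)–(0.5476, -1.3355, 0)  len=0.4812
  (v3,v2,v6) [+--] → (0.5476, -1.3355, 0)–(0.5476, -1.16382, -0.449481)  len=0.4812
  (v3,v6,v8) [+-+] → (0.5476, -1.16382, -0.449481)–(0.5476, -0.486958, -1.12634)  len=0.9572
  (v4,v9,v5) [-+-] → (0.5476, -0.486958, 1.12634)–(0.5476, 0.486958, 1.12634)  len=0.9739
  (v8,v6,v7) [+--] → (0.5476, -0.486958, -1.12634)–(0.5476, 0.486958, -1.12634)  len=0.9739

Chained into 1 loop(s):
  loop 1: 10 segments, perimeter = 7.7013
Total perimeter = 7.701

loops=1 perimeter=7.701


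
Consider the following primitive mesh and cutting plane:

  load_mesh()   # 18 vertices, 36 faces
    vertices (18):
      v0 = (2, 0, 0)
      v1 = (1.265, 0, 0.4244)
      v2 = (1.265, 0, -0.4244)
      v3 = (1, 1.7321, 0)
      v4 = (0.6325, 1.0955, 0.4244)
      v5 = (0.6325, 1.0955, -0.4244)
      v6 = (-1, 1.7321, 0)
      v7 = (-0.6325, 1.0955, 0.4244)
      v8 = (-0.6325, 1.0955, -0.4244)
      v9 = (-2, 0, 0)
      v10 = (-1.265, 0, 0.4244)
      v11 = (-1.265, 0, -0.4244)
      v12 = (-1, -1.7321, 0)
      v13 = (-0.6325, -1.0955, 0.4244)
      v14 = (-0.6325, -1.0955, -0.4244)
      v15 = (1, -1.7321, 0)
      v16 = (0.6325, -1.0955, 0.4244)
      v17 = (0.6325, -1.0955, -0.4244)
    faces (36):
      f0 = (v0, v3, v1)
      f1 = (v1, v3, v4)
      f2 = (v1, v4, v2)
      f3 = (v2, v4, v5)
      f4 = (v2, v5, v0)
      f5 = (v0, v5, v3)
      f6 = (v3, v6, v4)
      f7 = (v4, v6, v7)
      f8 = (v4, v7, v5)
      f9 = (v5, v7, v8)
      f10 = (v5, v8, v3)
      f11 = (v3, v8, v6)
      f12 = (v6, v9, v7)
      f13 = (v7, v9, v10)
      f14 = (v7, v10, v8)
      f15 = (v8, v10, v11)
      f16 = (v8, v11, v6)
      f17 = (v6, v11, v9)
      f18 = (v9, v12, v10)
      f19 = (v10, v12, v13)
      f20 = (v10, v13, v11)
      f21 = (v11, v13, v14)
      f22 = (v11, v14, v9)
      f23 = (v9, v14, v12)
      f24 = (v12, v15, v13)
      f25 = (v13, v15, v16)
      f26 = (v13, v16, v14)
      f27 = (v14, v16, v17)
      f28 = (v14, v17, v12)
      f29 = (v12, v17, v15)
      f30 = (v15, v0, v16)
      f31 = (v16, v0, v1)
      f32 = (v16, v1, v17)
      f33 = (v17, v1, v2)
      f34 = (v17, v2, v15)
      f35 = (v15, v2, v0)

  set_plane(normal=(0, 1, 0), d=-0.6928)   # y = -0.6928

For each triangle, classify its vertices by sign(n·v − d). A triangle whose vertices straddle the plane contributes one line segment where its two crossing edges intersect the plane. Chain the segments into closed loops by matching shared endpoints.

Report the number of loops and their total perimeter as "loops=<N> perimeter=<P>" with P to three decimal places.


Straddling triangles (12 of 36):
  (v9,v12,v10) [+-+] → (-1.60002, -0.6928, 0)–(-1.15901, -0.6928, 0.25465)  len=0.5093
  (v10,v12,v13) [+--] → (-1.15901, -0.6928, 0.25465)–(-0.865004, -0.6928, 0.4244)  len=0.3395
  (v10,v13,v11) [+-+] → (-0.865004, -0.6928, 0.4244)–(-0.865004, -0.6928, 0.112386)  len=0.3120
  (v11,v13,v14) [+--] → (-0.865004, -0.6928, 0.112386)–(-0.865004, -0.6928, -0.4244)  len=0.5368
  (v11,v14,v9) [+-+] → (-0.865004, -0.6928, -0.4244)–(-1.13519, -0.6928, -0.268393)  len=0.3120
  (v9,v14,v12) [+--] → (-1.13519, -0.6928, -0.268393)–(-1.60002, -0.6928, 0)  len=0.5368
  (v15,v0,v16) [-+-] → (1.60002, -0.6928, 0)–(1.13519, -0.6928, 0.268393)  len=0.5368
  (v16,v0,v1) [-++] → (1.13519, -0.6928, 0.268393)–(0.865004, -0.6928, 0.4244)  len=0.3120
  (v16,v1,v17) [-+-] → (0.865004, -0.6928, 0.4244)–(0.865004, -0.6928, -0.112386)  len=0.5368
  (v17,v1,v2) [-++] → (0.865004, -0.6928, -0.112386)–(0.865004, -0.6928, -0.4244)  len=0.3120
  (v17,v2,v15) [-+-] → (0.865004, -0.6928, -0.4244)–(1.15901, -0.6928, -0.25465)  len=0.3395
  (v15,v2,v0) [-++] → (1.15901, -0.6928, -0.25465)–(1.60002, -0.6928, 0)  len=0.5093

Chained into 2 loop(s):
  loop 1: 6 segments, perimeter = 2.5463
  loop 2: 6 segments, perimeter = 2.5463
Total perimeter = 5.093

loops=2 perimeter=5.093


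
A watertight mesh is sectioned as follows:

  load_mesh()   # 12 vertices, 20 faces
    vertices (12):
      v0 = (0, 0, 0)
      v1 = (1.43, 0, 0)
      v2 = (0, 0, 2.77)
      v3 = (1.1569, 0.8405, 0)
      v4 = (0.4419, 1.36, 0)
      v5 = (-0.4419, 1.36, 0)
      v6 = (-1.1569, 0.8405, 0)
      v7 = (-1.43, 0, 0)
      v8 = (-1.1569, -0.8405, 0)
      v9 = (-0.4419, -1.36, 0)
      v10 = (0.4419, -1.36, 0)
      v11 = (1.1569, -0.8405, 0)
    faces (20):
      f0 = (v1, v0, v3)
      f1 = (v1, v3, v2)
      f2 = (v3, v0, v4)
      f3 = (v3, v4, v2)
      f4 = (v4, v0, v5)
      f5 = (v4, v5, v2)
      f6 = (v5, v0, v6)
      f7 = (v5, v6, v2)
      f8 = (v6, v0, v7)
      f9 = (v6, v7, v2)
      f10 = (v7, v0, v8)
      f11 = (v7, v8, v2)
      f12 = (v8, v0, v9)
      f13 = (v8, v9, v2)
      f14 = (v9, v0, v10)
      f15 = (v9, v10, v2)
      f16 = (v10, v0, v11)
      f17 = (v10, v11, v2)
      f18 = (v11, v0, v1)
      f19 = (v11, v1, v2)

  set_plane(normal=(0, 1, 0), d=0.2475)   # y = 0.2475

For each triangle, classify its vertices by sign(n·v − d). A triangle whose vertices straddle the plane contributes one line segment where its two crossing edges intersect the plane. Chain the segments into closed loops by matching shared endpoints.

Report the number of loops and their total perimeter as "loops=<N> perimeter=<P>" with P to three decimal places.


loops=1 perimeter=8.071

Straddling triangles (10 of 20):
  (v1,v0,v3) [--+] → (0.34067, 0.2475, 0)–(1.34958, 0.2475, 0)  len=1.0089
  (v1,v3,v2) [-+-] → (1.34958, 0.2475, 0)–(0.34067, 0.2475, 1.95432)  len=2.1994
  (v3,v0,v4) [+-+] → (0.34067, 0.2475, 0)–(0.0804193, 0.2475, 0)  len=0.2603
  (v3,v4,v2) [++-] → (0.0804193, 0.2475, 2.2659)–(0.34067, 0.2475, 1.95432)  len=0.4060
  (v4,v0,v5) [+-+] → (0.0804193, 0.2475, 0)–(-0.0804193, 0.2475, 0)  len=0.1608
  (v4,v5,v2) [++-] → (-0.0804193, 0.2475, 2.2659)–(0.0804193, 0.2475, 2.2659)  len=0.1608
  (v5,v0,v6) [+-+] → (-0.0804193, 0.2475, 0)–(-0.34067, 0.2475, 0)  len=0.2603
  (v5,v6,v2) [++-] → (-0.34067, 0.2475, 1.95432)–(-0.0804193, 0.2475, 2.2659)  len=0.4060
  (v6,v0,v7) [+--] → (-0.34067, 0.2475, 0)–(-1.34958, 0.2475, 0)  len=1.0089
  (v6,v7,v2) [+--] → (-1.34958, 0.2475, 0)–(-0.34067, 0.2475, 1.95432)  len=2.1994

Chained into 1 loop(s):
  loop 1: 10 segments, perimeter = 8.0707
Total perimeter = 8.071


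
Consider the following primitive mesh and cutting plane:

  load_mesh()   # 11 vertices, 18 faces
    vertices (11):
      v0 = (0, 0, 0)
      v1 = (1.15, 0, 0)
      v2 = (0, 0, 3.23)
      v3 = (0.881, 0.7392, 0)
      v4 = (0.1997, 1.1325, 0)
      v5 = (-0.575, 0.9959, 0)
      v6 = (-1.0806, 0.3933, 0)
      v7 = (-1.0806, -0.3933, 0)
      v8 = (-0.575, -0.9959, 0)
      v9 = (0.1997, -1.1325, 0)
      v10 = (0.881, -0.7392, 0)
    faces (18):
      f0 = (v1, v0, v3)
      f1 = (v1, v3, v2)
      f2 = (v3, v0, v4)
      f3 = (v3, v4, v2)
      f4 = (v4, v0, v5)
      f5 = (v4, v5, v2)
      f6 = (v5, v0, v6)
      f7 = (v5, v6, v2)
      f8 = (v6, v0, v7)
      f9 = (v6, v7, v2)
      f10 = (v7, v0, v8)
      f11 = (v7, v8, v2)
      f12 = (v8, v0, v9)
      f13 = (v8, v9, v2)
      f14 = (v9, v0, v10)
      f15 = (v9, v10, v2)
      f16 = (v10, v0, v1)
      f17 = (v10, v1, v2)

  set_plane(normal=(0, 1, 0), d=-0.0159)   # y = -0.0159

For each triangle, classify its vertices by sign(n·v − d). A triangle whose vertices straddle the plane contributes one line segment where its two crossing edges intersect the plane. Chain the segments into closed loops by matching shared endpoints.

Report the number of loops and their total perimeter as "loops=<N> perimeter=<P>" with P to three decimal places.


loops=1 perimeter=8.977

Straddling triangles (10 of 18):
  (v6,v0,v7) [++-] → (-0.0436856, -0.0159, 0)–(-1.0806, -0.0159, 0)  len=1.0369
  (v6,v7,v2) [+-+] → (-1.0806, -0.0159, 0)–(-0.0436856, -0.0159, 3.09942)  len=3.2683
  (v7,v0,v8) [-+-] → (-0.0436856, -0.0159, 0)–(-0.00918014, -0.0159, 0)  len=0.0345
  (v7,v8,v2) [--+] → (-0.00918014, -0.0159, 3.17843)–(-0.0436856, -0.0159, 3.09942)  len=0.0862
  (v8,v0,v9) [-+-] → (-0.00918014, -0.0159, 0)–(0.00280374, -0.0159, 0)  len=0.0120
  (v8,v9,v2) [--+] → (0.00280374, -0.0159, 3.18465)–(-0.00918014, -0.0159, 3.17843)  len=0.0135
  (v9,v0,v10) [-+-] → (0.00280374, -0.0159, 0)–(0.0189501, -0.0159, 0)  len=0.0161
  (v9,v10,v2) [--+] → (0.0189501, -0.0159, 3.16052)–(0.00280374, -0.0159, 3.18465)  len=0.0290
  (v10,v0,v1) [-++] → (0.0189501, -0.0159, 0)–(1.14421, -0.0159, 0)  len=1.1253
  (v10,v1,v2) [-++] → (1.14421, -0.0159, 0)–(0.0189501, -0.0159, 3.16052)  len=3.3549

Chained into 1 loop(s):
  loop 1: 10 segments, perimeter = 8.9767
Total perimeter = 8.977


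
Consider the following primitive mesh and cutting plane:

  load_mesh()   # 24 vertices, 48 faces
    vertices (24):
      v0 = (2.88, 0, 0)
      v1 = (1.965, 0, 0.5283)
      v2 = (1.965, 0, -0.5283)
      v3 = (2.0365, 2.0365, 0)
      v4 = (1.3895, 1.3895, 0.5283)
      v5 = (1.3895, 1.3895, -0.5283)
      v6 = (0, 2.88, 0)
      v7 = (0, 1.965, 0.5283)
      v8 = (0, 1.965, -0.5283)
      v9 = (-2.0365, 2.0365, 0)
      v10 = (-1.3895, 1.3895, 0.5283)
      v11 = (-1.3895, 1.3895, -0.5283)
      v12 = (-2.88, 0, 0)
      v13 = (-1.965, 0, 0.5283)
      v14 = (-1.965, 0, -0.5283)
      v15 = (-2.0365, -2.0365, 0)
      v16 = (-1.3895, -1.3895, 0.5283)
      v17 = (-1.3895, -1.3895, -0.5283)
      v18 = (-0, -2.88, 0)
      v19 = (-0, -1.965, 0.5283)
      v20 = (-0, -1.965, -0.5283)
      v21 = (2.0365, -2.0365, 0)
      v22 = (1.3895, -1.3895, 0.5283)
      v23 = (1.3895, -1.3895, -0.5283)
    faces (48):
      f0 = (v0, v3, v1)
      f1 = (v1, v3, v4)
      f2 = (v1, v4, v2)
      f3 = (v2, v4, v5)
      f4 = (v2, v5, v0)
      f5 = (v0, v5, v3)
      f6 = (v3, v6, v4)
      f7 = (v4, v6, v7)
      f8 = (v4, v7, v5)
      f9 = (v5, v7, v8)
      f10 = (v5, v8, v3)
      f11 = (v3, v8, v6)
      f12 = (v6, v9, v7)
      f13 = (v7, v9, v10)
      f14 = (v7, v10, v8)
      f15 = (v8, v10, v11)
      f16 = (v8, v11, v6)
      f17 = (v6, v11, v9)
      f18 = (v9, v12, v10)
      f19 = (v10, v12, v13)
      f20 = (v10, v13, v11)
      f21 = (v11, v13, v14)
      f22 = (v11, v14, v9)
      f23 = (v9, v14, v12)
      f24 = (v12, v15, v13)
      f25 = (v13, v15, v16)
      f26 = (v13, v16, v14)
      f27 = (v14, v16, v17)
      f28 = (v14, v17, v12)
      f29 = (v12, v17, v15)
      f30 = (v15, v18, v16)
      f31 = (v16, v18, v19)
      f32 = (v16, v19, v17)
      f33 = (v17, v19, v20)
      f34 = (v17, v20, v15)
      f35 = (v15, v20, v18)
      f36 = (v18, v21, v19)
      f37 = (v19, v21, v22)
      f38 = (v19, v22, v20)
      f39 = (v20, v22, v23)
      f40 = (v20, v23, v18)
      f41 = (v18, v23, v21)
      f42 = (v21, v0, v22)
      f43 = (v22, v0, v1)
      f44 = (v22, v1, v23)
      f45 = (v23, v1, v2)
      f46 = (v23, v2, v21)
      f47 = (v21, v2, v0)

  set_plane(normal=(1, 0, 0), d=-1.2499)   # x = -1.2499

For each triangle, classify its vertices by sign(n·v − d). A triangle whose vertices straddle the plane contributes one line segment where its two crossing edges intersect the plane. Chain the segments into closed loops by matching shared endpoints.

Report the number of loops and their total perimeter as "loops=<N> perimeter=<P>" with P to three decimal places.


loops=2 perimeter=6.339

Straddling triangles (12 of 48):
  (v6,v9,v7) [+-+] → (-1.2499, 2.3623, 0)–(-1.2499, 2.00888, 0.204056)  len=0.4081
  (v7,v9,v10) [+--] → (-1.2499, 2.00888, 0.204056)–(-1.2499, 1.44732, 0.5283)  len=0.6485
  (v7,v10,v8) [+-+] → (-1.2499, 1.44732, 0.5283)–(-1.2499, 1.44732, 0.422146)  len=0.1062
  (v8,v10,v11) [+--] → (-1.2499, 1.44732, 0.422146)–(-1.2499, 1.44732, -0.5283)  len=0.9504
  (v8,v11,v6) [+-+] → (-1.2499, 1.44732, -0.5283)–(-1.2499, 1.53925, -0.475223)  len=0.1062
  (v6,v11,v9) [+--] → (-1.2499, 1.53925, -0.475223)–(-1.2499, 2.3623, 0)  len=0.9504
  (v15,v18,v16) [-+-] → (-1.2499, -2.3623, 0)–(-1.2499, -1.53925, 0.475223)  len=0.9504
  (v16,v18,v19) [-++] → (-1.2499, -1.53925, 0.475223)–(-1.2499, -1.44732, 0.5283)  len=0.1062
  (v16,v19,v17) [-+-] → (-1.2499, -1.44732, 0.5283)–(-1.2499, -1.44732, -0.422146)  len=0.9504
  (v17,v19,v20) [-++] → (-1.2499, -1.44732, -0.422146)–(-1.2499, -1.44732, -0.5283)  len=0.1062
  (v17,v20,v15) [-+-] → (-1.2499, -1.44732, -0.5283)–(-1.2499, -2.00888, -0.204056)  len=0.6485
  (v15,v20,v18) [-++] → (-1.2499, -2.00888, -0.204056)–(-1.2499, -2.3623, 0)  len=0.4081

Chained into 2 loop(s):
  loop 1: 6 segments, perimeter = 3.1697
  loop 2: 6 segments, perimeter = 3.1697
Total perimeter = 6.339


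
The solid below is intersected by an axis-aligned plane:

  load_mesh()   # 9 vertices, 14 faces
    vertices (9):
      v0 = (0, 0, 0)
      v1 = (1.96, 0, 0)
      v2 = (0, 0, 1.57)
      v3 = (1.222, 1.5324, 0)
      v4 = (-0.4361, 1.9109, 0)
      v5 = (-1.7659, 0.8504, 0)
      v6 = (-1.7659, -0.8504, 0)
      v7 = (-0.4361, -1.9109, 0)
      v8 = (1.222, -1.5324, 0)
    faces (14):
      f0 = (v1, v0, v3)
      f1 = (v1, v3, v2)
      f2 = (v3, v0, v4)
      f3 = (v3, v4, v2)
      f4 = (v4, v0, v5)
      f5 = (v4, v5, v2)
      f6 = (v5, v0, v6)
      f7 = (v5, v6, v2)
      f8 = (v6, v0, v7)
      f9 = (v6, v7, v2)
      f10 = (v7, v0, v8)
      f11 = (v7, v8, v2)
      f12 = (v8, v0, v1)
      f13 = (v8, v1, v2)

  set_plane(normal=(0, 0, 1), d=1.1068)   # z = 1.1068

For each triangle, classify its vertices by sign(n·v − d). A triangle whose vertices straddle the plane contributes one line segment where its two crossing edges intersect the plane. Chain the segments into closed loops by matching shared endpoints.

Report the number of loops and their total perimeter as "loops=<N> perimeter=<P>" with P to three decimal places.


loops=1 perimeter=3.513

Straddling triangles (7 of 14):
  (v1,v3,v2) [--+] → (0.360529, 0.452107, 1.1068)–(0.578262, 0, 1.1068)  len=0.5018
  (v3,v4,v2) [--+] → (-0.128663, 0.563776, 1.1068)–(0.360529, 0.452107, 1.1068)  len=0.5018
  (v4,v5,v2) [--+] → (-0.520997, 0.250895, 1.1068)–(-0.128663, 0.563776, 1.1068)  len=0.5018
  (v5,v6,v2) [--+] → (-0.520997, -0.250895, 1.1068)–(-0.520997, 0.250895, 1.1068)  len=0.5018
  (v6,v7,v2) [--+] → (-0.128663, -0.563776, 1.1068)–(-0.520997, -0.250895, 1.1068)  len=0.5018
  (v7,v8,v2) [--+] → (0.360529, -0.452107, 1.1068)–(-0.128663, -0.563776, 1.1068)  len=0.5018
  (v8,v1,v2) [--+] → (0.578262, 0, 1.1068)–(0.360529, -0.452107, 1.1068)  len=0.5018

Chained into 1 loop(s):
  loop 1: 7 segments, perimeter = 3.5126
Total perimeter = 3.513


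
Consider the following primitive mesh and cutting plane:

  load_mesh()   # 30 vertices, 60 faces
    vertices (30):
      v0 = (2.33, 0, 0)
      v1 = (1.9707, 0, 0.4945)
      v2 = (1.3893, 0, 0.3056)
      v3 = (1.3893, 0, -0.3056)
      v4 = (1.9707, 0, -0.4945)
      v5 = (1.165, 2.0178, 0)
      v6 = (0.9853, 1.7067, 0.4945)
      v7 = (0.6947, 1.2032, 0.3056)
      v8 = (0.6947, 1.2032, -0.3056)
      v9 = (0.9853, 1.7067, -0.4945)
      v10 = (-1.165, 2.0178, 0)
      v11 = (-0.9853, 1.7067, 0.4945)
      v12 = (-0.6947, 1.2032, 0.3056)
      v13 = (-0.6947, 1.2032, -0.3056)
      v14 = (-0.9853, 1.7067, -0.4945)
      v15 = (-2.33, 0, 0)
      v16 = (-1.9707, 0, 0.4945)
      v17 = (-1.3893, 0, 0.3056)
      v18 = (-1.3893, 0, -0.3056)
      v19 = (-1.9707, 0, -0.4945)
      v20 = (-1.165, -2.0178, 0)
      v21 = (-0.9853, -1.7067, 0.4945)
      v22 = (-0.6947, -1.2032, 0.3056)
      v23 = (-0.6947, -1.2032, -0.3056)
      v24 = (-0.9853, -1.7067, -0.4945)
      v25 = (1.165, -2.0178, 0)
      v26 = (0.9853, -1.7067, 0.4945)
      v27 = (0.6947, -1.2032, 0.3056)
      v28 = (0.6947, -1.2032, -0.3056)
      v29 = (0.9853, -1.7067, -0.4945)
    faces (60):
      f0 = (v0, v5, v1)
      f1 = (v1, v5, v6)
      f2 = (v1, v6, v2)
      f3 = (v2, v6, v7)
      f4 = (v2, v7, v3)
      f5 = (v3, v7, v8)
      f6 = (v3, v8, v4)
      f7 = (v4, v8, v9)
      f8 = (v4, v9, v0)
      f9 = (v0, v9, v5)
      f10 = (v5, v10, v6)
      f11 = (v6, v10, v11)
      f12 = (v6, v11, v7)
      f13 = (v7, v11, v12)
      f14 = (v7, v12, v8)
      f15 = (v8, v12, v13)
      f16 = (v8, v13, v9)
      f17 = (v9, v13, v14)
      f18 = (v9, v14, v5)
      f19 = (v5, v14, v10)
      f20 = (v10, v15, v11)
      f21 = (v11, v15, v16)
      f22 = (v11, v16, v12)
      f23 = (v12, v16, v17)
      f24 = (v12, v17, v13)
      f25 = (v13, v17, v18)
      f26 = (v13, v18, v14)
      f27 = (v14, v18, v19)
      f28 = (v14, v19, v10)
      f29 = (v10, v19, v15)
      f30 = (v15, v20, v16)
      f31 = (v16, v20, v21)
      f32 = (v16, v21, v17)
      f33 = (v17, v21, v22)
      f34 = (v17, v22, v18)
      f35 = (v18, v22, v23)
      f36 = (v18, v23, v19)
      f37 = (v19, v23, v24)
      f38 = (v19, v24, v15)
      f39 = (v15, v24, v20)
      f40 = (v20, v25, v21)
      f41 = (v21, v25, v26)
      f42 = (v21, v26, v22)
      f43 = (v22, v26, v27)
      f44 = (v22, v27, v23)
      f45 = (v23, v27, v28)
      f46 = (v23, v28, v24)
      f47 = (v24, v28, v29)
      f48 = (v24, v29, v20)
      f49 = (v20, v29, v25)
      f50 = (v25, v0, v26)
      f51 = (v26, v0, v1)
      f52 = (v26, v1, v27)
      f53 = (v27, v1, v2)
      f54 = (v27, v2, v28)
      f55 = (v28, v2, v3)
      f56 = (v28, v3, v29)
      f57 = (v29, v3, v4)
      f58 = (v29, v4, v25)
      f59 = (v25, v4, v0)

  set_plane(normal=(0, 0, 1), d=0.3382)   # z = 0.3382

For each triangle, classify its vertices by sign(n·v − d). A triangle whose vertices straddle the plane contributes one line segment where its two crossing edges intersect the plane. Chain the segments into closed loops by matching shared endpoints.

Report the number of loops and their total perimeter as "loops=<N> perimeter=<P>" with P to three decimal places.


Straddling triangles (24 of 60):
  (v0,v5,v1) [--+] → (1.71604, 0.63778, 0.3382)–(2.08427, 0, 0.3382)  len=0.7364
  (v1,v5,v6) [+-+] → (1.71604, 0.63778, 0.3382)–(1.0421, 1.80503, 0.3382)  len=1.3478
  (v1,v6,v2) [++-] → (1.31958, 0.294539, 0.3382)–(1.48964, 0, 0.3382)  len=0.3401
  (v2,v6,v7) [-+-] → (1.31958, 0.294539, 0.3382)–(0.744851, 1.29009, 0.3382)  len=1.1495
  (v5,v10,v6) [--+] → (0.30564, 1.80503, 0.3382)–(1.0421, 1.80503, 0.3382)  len=0.7365
  (v6,v10,v11) [+-+] → (0.30564, 1.80503, 0.3382)–(-1.0421, 1.80503, 0.3382)  len=1.3477
  (v6,v11,v7) [++-] → (0.404769, 1.29009, 0.3382)–(0.744851, 1.29009, 0.3382)  len=0.3401
  (v7,v11,v12) [-+-] → (0.404769, 1.29009, 0.3382)–(-0.744851, 1.29009, 0.3382)  len=1.1496
  (v10,v15,v11) [--+] → (-1.41033, 1.16725, 0.3382)–(-1.0421, 1.80503, 0.3382)  len=0.7364
  (v11,v15,v16) [+-+] → (-1.41033, 1.16725, 0.3382)–(-2.08427, 0, 0.3382)  len=1.3478
  (v11,v16,v12) [++-] → (-0.91491, 0.995554, 0.3382)–(-0.744851, 1.29009, 0.3382)  len=0.3401
  (v12,v16,v17) [-+-] → (-0.91491, 0.995554, 0.3382)–(-1.48964, 0, 0.3382)  len=1.1495
  (v15,v20,v16) [--+] → (-1.71604, -0.63778, 0.3382)–(-2.08427, 0, 0.3382)  len=0.7364
  (v16,v20,v21) [+-+] → (-1.71604, -0.63778, 0.3382)–(-1.0421, -1.80503, 0.3382)  len=1.3478
  (v16,v21,v17) [++-] → (-1.31958, -0.294539, 0.3382)–(-1.48964, 0, 0.3382)  len=0.3401
  (v17,v21,v22) [-+-] → (-1.31958, -0.294539, 0.3382)–(-0.744851, -1.29009, 0.3382)  len=1.1495
  (v20,v25,v21) [--+] → (-0.30564, -1.80503, 0.3382)–(-1.0421, -1.80503, 0.3382)  len=0.7365
  (v21,v25,v26) [+-+] → (-0.30564, -1.80503, 0.3382)–(1.0421, -1.80503, 0.3382)  len=1.3477
  (v21,v26,v22) [++-] → (-0.404769, -1.29009, 0.3382)–(-0.744851, -1.29009, 0.3382)  len=0.3401
  (v22,v26,v27) [-+-] → (-0.404769, -1.29009, 0.3382)–(0.744851, -1.29009, 0.3382)  len=1.1496
  (v25,v0,v26) [--+] → (1.41033, -1.16725, 0.3382)–(1.0421, -1.80503, 0.3382)  len=0.7364
  (v26,v0,v1) [+-+] → (1.41033, -1.16725, 0.3382)–(2.08427, 0, 0.3382)  len=1.3478
  (v26,v1,v27) [++-] → (0.91491, -0.995554, 0.3382)–(0.744851, -1.29009, 0.3382)  len=0.3401
  (v27,v1,v2) [-+-] → (0.91491, -0.995554, 0.3382)–(1.48964, 0, 0.3382)  len=1.1495

Chained into 2 loop(s):
  loop 1: 12 segments, perimeter = 12.5055
  loop 2: 12 segments, perimeter = 8.9380
Total perimeter = 21.444

loops=2 perimeter=21.444
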